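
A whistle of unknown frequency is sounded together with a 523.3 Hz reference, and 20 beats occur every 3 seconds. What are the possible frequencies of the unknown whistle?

516.6333 Hz or 529.9667 Hz

Beat frequency = 20/3 = 6.6667 Hz.
|f − 523.3| = 6.6667, so f = 523.3 ± 6.6667.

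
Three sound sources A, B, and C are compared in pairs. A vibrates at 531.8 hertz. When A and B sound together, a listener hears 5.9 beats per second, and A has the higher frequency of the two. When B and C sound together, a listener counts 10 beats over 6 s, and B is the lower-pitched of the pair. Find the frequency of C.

527.5667 Hz

B is below A, so f_B = 531.8 − 5.9 = 525.9 Hz.
B–C: Beat frequency = 10/6 = 1.6667 Hz.
C is above B, so f_C = 525.9 + 1.6667 = 527.5667 Hz.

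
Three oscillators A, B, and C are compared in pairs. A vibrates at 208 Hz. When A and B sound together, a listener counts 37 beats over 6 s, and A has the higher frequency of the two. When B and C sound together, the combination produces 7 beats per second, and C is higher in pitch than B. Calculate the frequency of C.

208.8333 Hz

A–B: Beat frequency = 37/6 = 6.1667 Hz.
B is below A, so f_B = 208 − 6.1667 = 201.8333 Hz.
C is above B, so f_C = 201.8333 + 7 = 208.8333 Hz.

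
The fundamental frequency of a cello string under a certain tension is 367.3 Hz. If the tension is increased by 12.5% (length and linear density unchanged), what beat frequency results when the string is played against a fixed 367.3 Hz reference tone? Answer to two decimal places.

For a string, f ∝ √T, so the new frequency is 367.3·√1.125 = 389.5805 Hz.
f_beat = |389.5805 − 367.3| = 22.28 Hz.

22.28 Hz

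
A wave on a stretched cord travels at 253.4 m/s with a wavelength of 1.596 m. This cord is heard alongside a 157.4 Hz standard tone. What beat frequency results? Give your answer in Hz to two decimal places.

1.37 Hz

Source frequency f = v/λ = 253.4/1.596 = 158.7719 Hz.
f_beat = |158.7719 − 157.4| = 1.37 Hz.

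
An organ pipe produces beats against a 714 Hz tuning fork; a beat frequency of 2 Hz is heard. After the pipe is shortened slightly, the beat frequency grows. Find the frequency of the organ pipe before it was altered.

716 Hz

|f − 714| = 2, so the organ pipe was at either 712 Hz or 716 Hz.
A shorter pipe has a higher fundamental; the adjustment raises the organ pipe's frequency.
The beat rate rose, so the adjustment moved the organ pipe further from 714 Hz — it was already above the reference.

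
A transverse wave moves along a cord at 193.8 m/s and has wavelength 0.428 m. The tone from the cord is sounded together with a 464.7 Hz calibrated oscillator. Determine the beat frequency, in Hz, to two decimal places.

11.90 Hz

Source frequency f = v/λ = 193.8/0.428 = 452.8037 Hz.
f_beat = |452.8037 − 464.7| = 11.90 Hz.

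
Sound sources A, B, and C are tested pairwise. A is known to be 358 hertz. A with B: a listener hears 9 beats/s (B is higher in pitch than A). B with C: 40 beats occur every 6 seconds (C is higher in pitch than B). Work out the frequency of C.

B is above A, so f_B = 358 + 9 = 367 Hz.
B–C: Beat frequency = 40/6 = 6.6667 Hz.
C is above B, so f_C = 367 + 6.6667 = 373.6667 Hz.

373.6667 Hz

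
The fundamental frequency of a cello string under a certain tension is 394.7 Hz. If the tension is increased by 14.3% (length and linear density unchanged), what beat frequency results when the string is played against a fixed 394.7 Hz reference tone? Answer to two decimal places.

For a string, f ∝ √T, so the new frequency is 394.7·√1.143 = 421.9784 Hz.
f_beat = |421.9784 − 394.7| = 27.28 Hz.

27.28 Hz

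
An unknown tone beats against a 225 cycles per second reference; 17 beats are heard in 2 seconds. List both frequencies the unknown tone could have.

216.5 Hz or 233.5 Hz

Beat frequency = 17/2 = 8.5 Hz.
|f − 225| = 8.5, so f = 225 ± 8.5.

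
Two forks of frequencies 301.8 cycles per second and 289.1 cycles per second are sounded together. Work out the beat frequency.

f_beat = |f₁ − f₂|.
|301.8 − 289.1| = 12.7 Hz.

12.7 Hz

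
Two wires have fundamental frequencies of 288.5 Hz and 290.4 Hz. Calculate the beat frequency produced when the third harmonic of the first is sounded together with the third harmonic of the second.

5.7 Hz

Third harmonic of the first: 3·288.5 = 865.5 Hz.
Third harmonic of the second: 3·290.4 = 871.2 Hz.
f_beat = |865.5 − 871.2| = 5.7 Hz.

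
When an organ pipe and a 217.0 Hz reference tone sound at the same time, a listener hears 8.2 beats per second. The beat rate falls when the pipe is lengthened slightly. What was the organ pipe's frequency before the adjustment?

225.2 Hz

|f − 217.0| = 8.2, so the organ pipe was at either 208.8 Hz or 225.2 Hz.
A longer pipe has a lower fundamental; the adjustment lowers the organ pipe's frequency.
The beat rate fell, so the adjustment moved the organ pipe toward 217.0 Hz — it must have started above the reference.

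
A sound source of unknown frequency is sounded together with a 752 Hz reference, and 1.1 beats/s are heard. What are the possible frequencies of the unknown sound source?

750.9 Hz or 753.1 Hz

|f − 752| = 1.1, so f = 752 ± 1.1.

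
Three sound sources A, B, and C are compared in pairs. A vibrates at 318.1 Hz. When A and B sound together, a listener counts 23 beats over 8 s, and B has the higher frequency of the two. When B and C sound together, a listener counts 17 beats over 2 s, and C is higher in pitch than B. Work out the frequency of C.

329.475 Hz

A–B: Beat frequency = 23/8 = 2.875 Hz.
B is above A, so f_B = 318.1 + 2.875 = 320.975 Hz.
B–C: Beat frequency = 17/2 = 8.5 Hz.
C is above B, so f_C = 320.975 + 8.5 = 329.475 Hz.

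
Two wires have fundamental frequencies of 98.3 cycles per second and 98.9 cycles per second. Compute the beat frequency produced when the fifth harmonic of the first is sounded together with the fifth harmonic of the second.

Fifth harmonic of the first: 5·98.3 = 491.5 Hz.
Fifth harmonic of the second: 5·98.9 = 494.5 Hz.
f_beat = |491.5 − 494.5| = 3.0 Hz.

3.0 Hz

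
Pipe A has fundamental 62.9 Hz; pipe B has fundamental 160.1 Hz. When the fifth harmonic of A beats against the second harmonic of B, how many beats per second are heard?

Fifth harmonic of the first: 5·62.9 = 314.5 Hz.
Second harmonic of the second: 2·160.1 = 320.2 Hz.
f_beat = |314.5 − 320.2| = 5.7 Hz.

5.7 Hz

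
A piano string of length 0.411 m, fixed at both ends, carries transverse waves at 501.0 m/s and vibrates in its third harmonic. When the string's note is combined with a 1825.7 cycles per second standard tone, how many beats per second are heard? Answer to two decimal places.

2.77 Hz

For a string fixed at both ends, f_n = n·v/(2L) = 3·501.0/(2·0.411) = 1828.4672 Hz.
f_beat = |1828.4672 − 1825.7| = 2.77 Hz.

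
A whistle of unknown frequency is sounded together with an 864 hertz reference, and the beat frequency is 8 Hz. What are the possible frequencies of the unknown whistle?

856 Hz or 872 Hz

|f − 864| = 8, so f = 864 ± 8.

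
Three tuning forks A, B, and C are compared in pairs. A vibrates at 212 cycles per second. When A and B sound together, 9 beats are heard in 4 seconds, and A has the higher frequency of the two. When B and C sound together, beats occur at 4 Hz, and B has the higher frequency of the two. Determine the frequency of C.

205.75 Hz

A–B: Beat frequency = 9/4 = 2.25 Hz.
B is below A, so f_B = 212 − 2.25 = 209.75 Hz.
C is below B, so f_C = 209.75 − 4 = 205.75 Hz.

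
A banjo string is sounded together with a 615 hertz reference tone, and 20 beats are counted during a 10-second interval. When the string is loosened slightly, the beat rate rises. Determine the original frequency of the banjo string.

613 Hz

Beat frequency = 20/10 = 2 Hz.
|f − 615| = 2, so the banjo string was at either 613 Hz or 617 Hz.
Reducing tension lowers a string's frequency; the adjustment lowers the banjo string's frequency.
The beat rate rose, so the adjustment moved the banjo string further from 615 Hz — it was already below the reference.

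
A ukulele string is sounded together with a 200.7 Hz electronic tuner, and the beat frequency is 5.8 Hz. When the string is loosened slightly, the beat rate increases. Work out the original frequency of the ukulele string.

|f − 200.7| = 5.8, so the ukulele string was at either 194.9 Hz or 206.5 Hz.
Reducing tension lowers a string's frequency; the adjustment lowers the ukulele string's frequency.
The beat rate rose, so the adjustment moved the ukulele string further from 200.7 Hz — it was already below the reference.

194.9 Hz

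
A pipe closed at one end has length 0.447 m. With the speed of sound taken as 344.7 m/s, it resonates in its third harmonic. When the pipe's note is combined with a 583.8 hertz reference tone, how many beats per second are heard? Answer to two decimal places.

5.44 Hz

Closed pipe (odd harmonics): f_n = n·v/(4L) = 3·344.7/(4·0.447) = 578.3557 Hz.
f_beat = |578.3557 − 583.8| = 5.44 Hz.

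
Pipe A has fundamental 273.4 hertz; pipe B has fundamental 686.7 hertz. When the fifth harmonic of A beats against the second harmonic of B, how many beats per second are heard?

6.4 Hz

Fifth harmonic of the first: 5·273.4 = 1367.0 Hz.
Second harmonic of the second: 2·686.7 = 1373.4 Hz.
f_beat = |1367.0 − 1373.4| = 6.4 Hz.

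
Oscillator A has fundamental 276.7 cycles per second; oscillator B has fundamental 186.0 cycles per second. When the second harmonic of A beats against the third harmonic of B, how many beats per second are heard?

Second harmonic of the first: 2·276.7 = 553.4 Hz.
Third harmonic of the second: 3·186.0 = 558.0 Hz.
f_beat = |553.4 − 558.0| = 4.6 Hz.

4.6 Hz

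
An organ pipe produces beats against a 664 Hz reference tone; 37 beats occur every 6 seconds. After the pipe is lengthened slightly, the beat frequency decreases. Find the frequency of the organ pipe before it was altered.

670.1667 Hz

Beat frequency = 37/6 = 6.1667 Hz.
|f − 664| = 6.1667, so the organ pipe was at either 657.8333 Hz or 670.1667 Hz.
A longer pipe has a lower fundamental; the adjustment lowers the organ pipe's frequency.
The beat rate fell, so the adjustment moved the organ pipe toward 664 Hz — it must have started above the reference.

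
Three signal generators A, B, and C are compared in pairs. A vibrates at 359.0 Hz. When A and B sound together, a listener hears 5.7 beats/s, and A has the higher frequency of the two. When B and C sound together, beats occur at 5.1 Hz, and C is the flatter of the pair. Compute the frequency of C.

348.2 Hz

B is below A, so f_B = 359.0 − 5.7 = 353.3 Hz.
C is below B, so f_C = 353.3 − 5.1 = 348.2 Hz.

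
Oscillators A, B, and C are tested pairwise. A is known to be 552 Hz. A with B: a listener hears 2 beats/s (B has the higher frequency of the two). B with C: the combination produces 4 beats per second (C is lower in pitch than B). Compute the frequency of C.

B is above A, so f_B = 552 + 2 = 554 Hz.
C is below B, so f_C = 554 − 4 = 550 Hz.

550 Hz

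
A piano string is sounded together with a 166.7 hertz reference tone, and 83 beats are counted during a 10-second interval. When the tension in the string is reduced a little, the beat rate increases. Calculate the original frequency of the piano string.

158.4 Hz

Beat frequency = 83/10 = 8.3 Hz.
|f − 166.7| = 8.3, so the piano string was at either 158.4 Hz or 175 Hz.
Lower tension means lower frequency; the adjustment lowers the piano string's frequency.
The beat rate rose, so the adjustment moved the piano string further from 166.7 Hz — it was already below the reference.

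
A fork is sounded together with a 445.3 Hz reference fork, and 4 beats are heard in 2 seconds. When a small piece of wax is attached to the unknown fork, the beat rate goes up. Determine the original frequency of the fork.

Beat frequency = 4/2 = 2 Hz.
|f − 445.3| = 2, so the fork was at either 443.3 Hz or 447.3 Hz.
Loading a fork with wax lowers its frequency; the adjustment lowers the fork's frequency.
The beat rate rose, so the adjustment moved the fork further from 445.3 Hz — it was already below the reference.

443.3 Hz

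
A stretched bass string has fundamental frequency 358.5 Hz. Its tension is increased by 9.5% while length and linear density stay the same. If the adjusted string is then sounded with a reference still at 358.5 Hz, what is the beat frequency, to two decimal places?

For a string, f ∝ √T, so the new frequency is 358.5·√1.095 = 375.1425 Hz.
f_beat = |375.1425 − 358.5| = 16.64 Hz.

16.64 Hz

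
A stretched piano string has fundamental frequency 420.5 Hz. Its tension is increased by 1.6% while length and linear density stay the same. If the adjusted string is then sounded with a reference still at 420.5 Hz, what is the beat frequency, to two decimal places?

For a string, f ∝ √T, so the new frequency is 420.5·√1.016 = 423.8507 Hz.
f_beat = |423.8507 − 420.5| = 3.35 Hz.

3.35 Hz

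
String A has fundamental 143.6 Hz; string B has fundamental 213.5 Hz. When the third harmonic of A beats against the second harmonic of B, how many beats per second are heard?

Third harmonic of the first: 3·143.6 = 430.8 Hz.
Second harmonic of the second: 2·213.5 = 427.0 Hz.
f_beat = |430.8 − 427.0| = 3.8 Hz.

3.8 Hz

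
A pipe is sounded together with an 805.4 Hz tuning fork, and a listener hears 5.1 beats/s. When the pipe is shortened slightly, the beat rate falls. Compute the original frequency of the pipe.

|f − 805.4| = 5.1, so the pipe was at either 800.3 Hz or 810.5 Hz.
A shorter pipe has a higher fundamental; the adjustment raises the pipe's frequency.
The beat rate fell, so the adjustment moved the pipe toward 805.4 Hz — it must have started below the reference.

800.3 Hz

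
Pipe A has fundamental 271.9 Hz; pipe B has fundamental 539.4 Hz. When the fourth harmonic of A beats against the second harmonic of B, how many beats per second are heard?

8.8 Hz

Fourth harmonic of the first: 4·271.9 = 1087.6 Hz.
Second harmonic of the second: 2·539.4 = 1078.8 Hz.
f_beat = |1087.6 − 1078.8| = 8.8 Hz.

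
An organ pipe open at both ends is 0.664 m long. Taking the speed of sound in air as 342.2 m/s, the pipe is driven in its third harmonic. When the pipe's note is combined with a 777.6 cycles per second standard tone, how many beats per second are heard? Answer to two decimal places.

4.56 Hz

Open pipe: f_n = n·v/(2L) = 3·342.2/(2·0.664) = 773.0422 Hz.
f_beat = |773.0422 − 777.6| = 4.56 Hz.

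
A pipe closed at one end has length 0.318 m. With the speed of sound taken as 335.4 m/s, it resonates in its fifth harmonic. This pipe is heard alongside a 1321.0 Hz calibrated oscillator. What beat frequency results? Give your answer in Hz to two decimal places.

2.60 Hz

Closed pipe (odd harmonics): f_n = n·v/(4L) = 5·335.4/(4·0.318) = 1318.3962 Hz.
f_beat = |1318.3962 − 1321.0| = 2.60 Hz.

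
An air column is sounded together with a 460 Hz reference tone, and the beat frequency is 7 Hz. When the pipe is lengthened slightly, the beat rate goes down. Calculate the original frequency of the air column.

467 Hz

|f − 460| = 7, so the air column was at either 453 Hz or 467 Hz.
A longer pipe has a lower fundamental; the adjustment lowers the air column's frequency.
The beat rate fell, so the adjustment moved the air column toward 460 Hz — it must have started above the reference.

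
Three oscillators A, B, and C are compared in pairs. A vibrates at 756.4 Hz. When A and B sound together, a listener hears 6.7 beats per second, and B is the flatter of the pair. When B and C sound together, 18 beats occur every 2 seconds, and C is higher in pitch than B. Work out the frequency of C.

B is below A, so f_B = 756.4 − 6.7 = 749.7 Hz.
B–C: Beat frequency = 18/2 = 9 Hz.
C is above B, so f_C = 749.7 + 9 = 758.7 Hz.

758.7 Hz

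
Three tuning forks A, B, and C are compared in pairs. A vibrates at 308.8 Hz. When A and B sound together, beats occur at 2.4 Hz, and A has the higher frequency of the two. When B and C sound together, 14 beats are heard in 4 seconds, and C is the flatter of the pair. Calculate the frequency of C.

302.9 Hz

B is below A, so f_B = 308.8 − 2.4 = 306.4 Hz.
B–C: Beat frequency = 14/4 = 3.5 Hz.
C is below B, so f_C = 306.4 − 3.5 = 302.9 Hz.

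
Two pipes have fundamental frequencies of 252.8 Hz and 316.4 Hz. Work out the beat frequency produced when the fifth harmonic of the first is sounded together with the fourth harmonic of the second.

Fifth harmonic of the first: 5·252.8 = 1264.0 Hz.
Fourth harmonic of the second: 4·316.4 = 1265.6 Hz.
f_beat = |1264.0 − 1265.6| = 1.6 Hz.

1.6 Hz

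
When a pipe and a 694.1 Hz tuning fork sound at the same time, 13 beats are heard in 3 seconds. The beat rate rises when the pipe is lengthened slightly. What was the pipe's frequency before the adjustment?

Beat frequency = 13/3 = 4.3333 Hz.
|f − 694.1| = 4.3333, so the pipe was at either 689.7667 Hz or 698.4333 Hz.
A longer pipe has a lower fundamental; the adjustment lowers the pipe's frequency.
The beat rate rose, so the adjustment moved the pipe further from 694.1 Hz — it was already below the reference.

689.7667 Hz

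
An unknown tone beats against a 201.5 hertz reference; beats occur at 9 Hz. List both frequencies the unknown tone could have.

|f − 201.5| = 9, so f = 201.5 ± 9.

192.5 Hz or 210.5 Hz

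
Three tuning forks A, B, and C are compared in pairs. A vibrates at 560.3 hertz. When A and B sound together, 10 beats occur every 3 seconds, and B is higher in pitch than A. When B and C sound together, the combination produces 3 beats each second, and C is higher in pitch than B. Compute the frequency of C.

A–B: Beat frequency = 10/3 = 3.3333 Hz.
B is above A, so f_B = 560.3 + 3.3333 = 563.6333 Hz.
C is above B, so f_C = 563.6333 + 3 = 566.6333 Hz.

566.6333 Hz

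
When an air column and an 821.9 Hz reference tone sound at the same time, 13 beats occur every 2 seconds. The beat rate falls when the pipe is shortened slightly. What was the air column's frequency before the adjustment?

815.4 Hz

Beat frequency = 13/2 = 6.5 Hz.
|f − 821.9| = 6.5, so the air column was at either 815.4 Hz or 828.4 Hz.
A shorter pipe has a higher fundamental; the adjustment raises the air column's frequency.
The beat rate fell, so the adjustment moved the air column toward 821.9 Hz — it must have started below the reference.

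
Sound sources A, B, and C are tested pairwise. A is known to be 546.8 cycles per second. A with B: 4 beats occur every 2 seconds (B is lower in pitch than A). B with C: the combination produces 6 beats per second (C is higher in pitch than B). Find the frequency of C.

550.8 Hz

A–B: Beat frequency = 4/2 = 2 Hz.
B is below A, so f_B = 546.8 − 2 = 544.8 Hz.
C is above B, so f_C = 544.8 + 6 = 550.8 Hz.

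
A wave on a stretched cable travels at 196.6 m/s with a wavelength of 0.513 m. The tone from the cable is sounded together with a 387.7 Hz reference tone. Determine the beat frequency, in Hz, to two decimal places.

Source frequency f = v/λ = 196.6/0.513 = 383.2359 Hz.
f_beat = |383.2359 − 387.7| = 4.46 Hz.

4.46 Hz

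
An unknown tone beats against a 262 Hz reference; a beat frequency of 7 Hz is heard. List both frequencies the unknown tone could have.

|f − 262| = 7, so f = 262 ± 7.

255 Hz or 269 Hz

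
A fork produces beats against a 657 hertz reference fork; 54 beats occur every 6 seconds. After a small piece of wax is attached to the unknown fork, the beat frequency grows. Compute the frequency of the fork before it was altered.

Beat frequency = 54/6 = 9 Hz.
|f − 657| = 9, so the fork was at either 648 Hz or 666 Hz.
Loading a fork with wax lowers its frequency; the adjustment lowers the fork's frequency.
The beat rate rose, so the adjustment moved the fork further from 657 Hz — it was already below the reference.

648 Hz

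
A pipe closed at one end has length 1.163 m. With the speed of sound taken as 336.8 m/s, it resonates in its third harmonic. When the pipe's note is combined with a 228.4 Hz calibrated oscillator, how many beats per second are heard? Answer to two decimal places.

Closed pipe (odd harmonics): f_n = n·v/(4L) = 3·336.8/(4·1.163) = 217.1969 Hz.
f_beat = |217.1969 − 228.4| = 11.20 Hz.

11.20 Hz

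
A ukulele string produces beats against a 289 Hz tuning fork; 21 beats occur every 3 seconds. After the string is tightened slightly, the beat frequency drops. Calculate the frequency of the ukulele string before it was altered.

282 Hz

Beat frequency = 21/3 = 7 Hz.
|f − 289| = 7, so the ukulele string was at either 282 Hz or 296 Hz.
Increasing tension raises a string's frequency; the adjustment raises the ukulele string's frequency.
The beat rate fell, so the adjustment moved the ukulele string toward 289 Hz — it must have started below the reference.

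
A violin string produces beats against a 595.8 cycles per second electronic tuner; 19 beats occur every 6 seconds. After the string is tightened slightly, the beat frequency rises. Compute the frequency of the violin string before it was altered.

598.9667 Hz

Beat frequency = 19/6 = 3.1667 Hz.
|f − 595.8| = 3.1667, so the violin string was at either 592.6333 Hz or 598.9667 Hz.
Increasing tension raises a string's frequency; the adjustment raises the violin string's frequency.
The beat rate rose, so the adjustment moved the violin string further from 595.8 Hz — it was already above the reference.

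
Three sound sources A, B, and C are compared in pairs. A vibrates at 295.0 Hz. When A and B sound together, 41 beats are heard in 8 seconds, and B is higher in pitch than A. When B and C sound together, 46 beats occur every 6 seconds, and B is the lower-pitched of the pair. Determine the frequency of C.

A–B: Beat frequency = 41/8 = 5.125 Hz.
B is above A, so f_B = 295.0 + 5.125 = 300.125 Hz.
B–C: Beat frequency = 46/6 = 7.6667 Hz.
C is above B, so f_C = 300.125 + 7.6667 = 307.7917 Hz.

307.7917 Hz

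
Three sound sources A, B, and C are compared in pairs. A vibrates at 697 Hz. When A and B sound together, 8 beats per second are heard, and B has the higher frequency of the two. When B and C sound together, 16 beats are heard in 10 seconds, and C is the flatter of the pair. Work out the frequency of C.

B is above A, so f_B = 697 + 8 = 705 Hz.
B–C: Beat frequency = 16/10 = 1.6 Hz.
C is below B, so f_C = 705 − 1.6 = 703.4 Hz.

703.4 Hz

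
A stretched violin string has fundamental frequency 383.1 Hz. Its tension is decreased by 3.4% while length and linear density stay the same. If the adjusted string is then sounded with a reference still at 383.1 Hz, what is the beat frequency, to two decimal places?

For a string, f ∝ √T, so the new frequency is 383.1·√0.966 = 376.5310 Hz.
f_beat = |376.5310 − 383.1| = 6.57 Hz.

6.57 Hz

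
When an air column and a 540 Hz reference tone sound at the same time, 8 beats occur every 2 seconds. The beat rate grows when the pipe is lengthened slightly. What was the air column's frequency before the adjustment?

Beat frequency = 8/2 = 4 Hz.
|f − 540| = 4, so the air column was at either 536 Hz or 544 Hz.
A longer pipe has a lower fundamental; the adjustment lowers the air column's frequency.
The beat rate rose, so the adjustment moved the air column further from 540 Hz — it was already below the reference.

536 Hz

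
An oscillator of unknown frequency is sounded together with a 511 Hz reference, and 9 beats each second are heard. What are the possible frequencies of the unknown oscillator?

|f − 511| = 9, so f = 511 ± 9.

502 Hz or 520 Hz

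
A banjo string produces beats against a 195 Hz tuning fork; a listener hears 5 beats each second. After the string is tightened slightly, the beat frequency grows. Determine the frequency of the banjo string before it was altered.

|f − 195| = 5, so the banjo string was at either 190 Hz or 200 Hz.
Increasing tension raises a string's frequency; the adjustment raises the banjo string's frequency.
The beat rate rose, so the adjustment moved the banjo string further from 195 Hz — it was already above the reference.

200 Hz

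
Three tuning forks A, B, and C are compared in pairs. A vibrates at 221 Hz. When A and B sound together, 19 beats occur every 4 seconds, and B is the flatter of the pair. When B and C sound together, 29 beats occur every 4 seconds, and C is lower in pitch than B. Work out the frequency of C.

A–B: Beat frequency = 19/4 = 4.75 Hz.
B is below A, so f_B = 221 − 4.75 = 216.25 Hz.
B–C: Beat frequency = 29/4 = 7.25 Hz.
C is below B, so f_C = 216.25 − 7.25 = 209 Hz.

209 Hz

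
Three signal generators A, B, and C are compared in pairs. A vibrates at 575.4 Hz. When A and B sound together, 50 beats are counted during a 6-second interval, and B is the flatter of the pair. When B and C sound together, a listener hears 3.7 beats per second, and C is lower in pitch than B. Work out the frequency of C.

A–B: Beat frequency = 50/6 = 8.3333 Hz.
B is below A, so f_B = 575.4 − 8.3333 = 567.0667 Hz.
C is below B, so f_C = 567.0667 − 3.7 = 563.3667 Hz.

563.3667 Hz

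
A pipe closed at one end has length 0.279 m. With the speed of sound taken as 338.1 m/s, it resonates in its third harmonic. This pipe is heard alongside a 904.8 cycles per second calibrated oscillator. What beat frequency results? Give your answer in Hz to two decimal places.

Closed pipe (odd harmonics): f_n = n·v/(4L) = 3·338.1/(4·0.279) = 908.8710 Hz.
f_beat = |908.8710 − 904.8| = 4.07 Hz.

4.07 Hz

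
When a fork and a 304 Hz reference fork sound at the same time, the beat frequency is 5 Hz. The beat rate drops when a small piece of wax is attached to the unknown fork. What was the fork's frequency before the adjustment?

|f − 304| = 5, so the fork was at either 299 Hz or 309 Hz.
Loading a fork with wax lowers its frequency; the adjustment lowers the fork's frequency.
The beat rate fell, so the adjustment moved the fork toward 304 Hz — it must have started above the reference.

309 Hz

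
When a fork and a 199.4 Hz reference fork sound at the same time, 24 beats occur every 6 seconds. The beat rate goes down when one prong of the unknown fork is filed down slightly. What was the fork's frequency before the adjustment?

Beat frequency = 24/6 = 4 Hz.
|f − 199.4| = 4, so the fork was at either 195.4 Hz or 203.4 Hz.
Filing a prong removes mass and raises the fork's frequency; the adjustment raises the fork's frequency.
The beat rate fell, so the adjustment moved the fork toward 199.4 Hz — it must have started below the reference.

195.4 Hz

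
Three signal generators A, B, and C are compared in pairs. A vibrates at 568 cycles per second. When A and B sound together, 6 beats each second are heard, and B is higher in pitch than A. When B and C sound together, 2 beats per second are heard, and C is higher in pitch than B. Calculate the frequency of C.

576 Hz

B is above A, so f_B = 568 + 6 = 574 Hz.
C is above B, so f_C = 574 + 2 = 576 Hz.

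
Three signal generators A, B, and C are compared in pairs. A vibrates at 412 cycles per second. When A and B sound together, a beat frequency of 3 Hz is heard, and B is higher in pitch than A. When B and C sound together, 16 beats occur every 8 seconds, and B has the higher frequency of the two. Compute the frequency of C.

413 Hz

B is above A, so f_B = 412 + 3 = 415 Hz.
B–C: Beat frequency = 16/8 = 2 Hz.
C is below B, so f_C = 415 − 2 = 413 Hz.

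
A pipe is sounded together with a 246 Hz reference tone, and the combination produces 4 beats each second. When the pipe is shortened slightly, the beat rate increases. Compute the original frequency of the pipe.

|f − 246| = 4, so the pipe was at either 242 Hz or 250 Hz.
A shorter pipe has a higher fundamental; the adjustment raises the pipe's frequency.
The beat rate rose, so the adjustment moved the pipe further from 246 Hz — it was already above the reference.

250 Hz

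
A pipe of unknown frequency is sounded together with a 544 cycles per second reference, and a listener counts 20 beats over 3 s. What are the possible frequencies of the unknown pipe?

Beat frequency = 20/3 = 6.6667 Hz.
|f − 544| = 6.6667, so f = 544 ± 6.6667.

537.3333 Hz or 550.6667 Hz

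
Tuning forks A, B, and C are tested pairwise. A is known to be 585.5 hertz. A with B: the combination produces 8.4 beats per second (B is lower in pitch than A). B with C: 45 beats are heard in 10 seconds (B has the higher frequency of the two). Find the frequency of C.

B is below A, so f_B = 585.5 − 8.4 = 577.1 Hz.
B–C: Beat frequency = 45/10 = 4.5 Hz.
C is below B, so f_C = 577.1 − 4.5 = 572.6 Hz.

572.6 Hz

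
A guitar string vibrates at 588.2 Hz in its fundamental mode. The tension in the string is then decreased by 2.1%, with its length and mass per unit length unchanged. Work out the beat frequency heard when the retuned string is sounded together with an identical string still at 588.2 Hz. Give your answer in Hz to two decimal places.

6.21 Hz

For a string, f ∝ √T, so the new frequency is 588.2·√0.979 = 581.9911 Hz.
f_beat = |581.9911 − 588.2| = 6.21 Hz.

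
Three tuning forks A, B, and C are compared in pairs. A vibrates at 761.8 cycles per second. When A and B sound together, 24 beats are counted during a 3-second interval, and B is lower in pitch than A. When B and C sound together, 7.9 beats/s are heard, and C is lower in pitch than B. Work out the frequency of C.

745.9 Hz

A–B: Beat frequency = 24/3 = 8 Hz.
B is below A, so f_B = 761.8 − 8 = 753.8 Hz.
C is below B, so f_C = 753.8 − 7.9 = 745.9 Hz.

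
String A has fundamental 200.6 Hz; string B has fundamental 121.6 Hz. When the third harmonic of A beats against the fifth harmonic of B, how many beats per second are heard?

Third harmonic of the first: 3·200.6 = 601.8 Hz.
Fifth harmonic of the second: 5·121.6 = 608.0 Hz.
f_beat = |601.8 − 608.0| = 6.2 Hz.

6.2 Hz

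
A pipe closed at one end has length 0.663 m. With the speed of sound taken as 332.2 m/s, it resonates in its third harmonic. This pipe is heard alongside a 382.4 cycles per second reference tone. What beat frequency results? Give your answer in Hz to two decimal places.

Closed pipe (odd harmonics): f_n = n·v/(4L) = 3·332.2/(4·0.663) = 375.7919 Hz.
f_beat = |375.7919 − 382.4| = 6.61 Hz.

6.61 Hz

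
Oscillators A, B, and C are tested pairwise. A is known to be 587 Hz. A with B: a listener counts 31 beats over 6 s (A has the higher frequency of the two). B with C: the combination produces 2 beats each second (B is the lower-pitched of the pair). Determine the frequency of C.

583.8333 Hz

A–B: Beat frequency = 31/6 = 5.1667 Hz.
B is below A, so f_B = 587 − 5.1667 = 581.8333 Hz.
C is above B, so f_C = 581.8333 + 2 = 583.8333 Hz.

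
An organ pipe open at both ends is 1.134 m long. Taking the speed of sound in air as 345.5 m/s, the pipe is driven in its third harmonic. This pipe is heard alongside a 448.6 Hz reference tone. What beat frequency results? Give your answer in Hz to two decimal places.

8.41 Hz

Open pipe: f_n = n·v/(2L) = 3·345.5/(2·1.134) = 457.0106 Hz.
f_beat = |457.0106 − 448.6| = 8.41 Hz.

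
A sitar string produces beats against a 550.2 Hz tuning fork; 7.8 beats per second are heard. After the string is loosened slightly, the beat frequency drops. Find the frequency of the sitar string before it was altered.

558 Hz

|f − 550.2| = 7.8, so the sitar string was at either 542.4 Hz or 558 Hz.
Reducing tension lowers a string's frequency; the adjustment lowers the sitar string's frequency.
The beat rate fell, so the adjustment moved the sitar string toward 550.2 Hz — it must have started above the reference.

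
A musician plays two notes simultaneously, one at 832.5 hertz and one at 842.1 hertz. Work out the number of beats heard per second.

9.6 Hz

Beats arise from superposition of two nearby frequencies; the beat rate is |f₁ − f₂|.
|832.5 − 842.1| = 9.6 Hz.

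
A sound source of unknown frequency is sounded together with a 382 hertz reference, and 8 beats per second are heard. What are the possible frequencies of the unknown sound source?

|f − 382| = 8, so f = 382 ± 8.

374 Hz or 390 Hz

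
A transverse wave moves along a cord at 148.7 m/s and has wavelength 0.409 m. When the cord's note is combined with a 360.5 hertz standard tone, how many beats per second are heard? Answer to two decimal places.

Source frequency f = v/λ = 148.7/0.409 = 363.5697 Hz.
f_beat = |363.5697 − 360.5| = 3.07 Hz.

3.07 Hz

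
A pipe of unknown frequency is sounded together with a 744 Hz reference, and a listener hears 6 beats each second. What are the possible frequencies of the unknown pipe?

|f − 744| = 6, so f = 744 ± 6.

738 Hz or 750 Hz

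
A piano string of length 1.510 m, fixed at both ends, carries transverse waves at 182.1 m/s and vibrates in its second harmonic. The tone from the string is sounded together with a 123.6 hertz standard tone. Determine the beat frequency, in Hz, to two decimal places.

For a string fixed at both ends, f_n = n·v/(2L) = 2·182.1/(2·1.510) = 120.5960 Hz.
f_beat = |120.5960 − 123.6| = 3.00 Hz.

3.00 Hz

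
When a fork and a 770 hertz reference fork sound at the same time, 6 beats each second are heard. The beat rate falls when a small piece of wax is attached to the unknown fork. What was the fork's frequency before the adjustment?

776 Hz

|f − 770| = 6, so the fork was at either 764 Hz or 776 Hz.
Loading a fork with wax lowers its frequency; the adjustment lowers the fork's frequency.
The beat rate fell, so the adjustment moved the fork toward 770 Hz — it must have started above the reference.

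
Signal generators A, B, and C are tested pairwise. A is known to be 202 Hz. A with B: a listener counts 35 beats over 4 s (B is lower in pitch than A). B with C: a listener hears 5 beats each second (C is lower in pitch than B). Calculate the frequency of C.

188.25 Hz

A–B: Beat frequency = 35/4 = 8.75 Hz.
B is below A, so f_B = 202 − 8.75 = 193.25 Hz.
C is below B, so f_C = 193.25 − 5 = 188.25 Hz.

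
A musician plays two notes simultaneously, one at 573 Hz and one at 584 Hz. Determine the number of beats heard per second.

11 Hz

f_beat = |f₁ − f₂|.
|573 − 584| = 11 Hz.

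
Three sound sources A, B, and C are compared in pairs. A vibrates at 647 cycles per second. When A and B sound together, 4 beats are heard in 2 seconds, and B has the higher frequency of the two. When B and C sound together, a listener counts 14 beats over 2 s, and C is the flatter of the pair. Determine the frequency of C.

642 Hz

A–B: Beat frequency = 4/2 = 2 Hz.
B is above A, so f_B = 647 + 2 = 649 Hz.
B–C: Beat frequency = 14/2 = 7 Hz.
C is below B, so f_C = 649 − 7 = 642 Hz.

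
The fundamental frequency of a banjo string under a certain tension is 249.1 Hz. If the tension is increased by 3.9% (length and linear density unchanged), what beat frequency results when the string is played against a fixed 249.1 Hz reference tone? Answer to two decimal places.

4.81 Hz

For a string, f ∝ √T, so the new frequency is 249.1·√1.039 = 253.9110 Hz.
f_beat = |253.9110 − 249.1| = 4.81 Hz.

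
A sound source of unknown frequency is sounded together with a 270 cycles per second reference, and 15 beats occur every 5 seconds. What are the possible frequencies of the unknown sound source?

267 Hz or 273 Hz

Beat frequency = 15/5 = 3 Hz.
|f − 270| = 3, so f = 270 ± 3.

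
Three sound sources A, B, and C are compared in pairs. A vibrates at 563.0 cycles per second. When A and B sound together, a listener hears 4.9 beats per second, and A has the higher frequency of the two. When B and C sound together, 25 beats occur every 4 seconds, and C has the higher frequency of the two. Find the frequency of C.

564.35 Hz

B is below A, so f_B = 563.0 − 4.9 = 558.1 Hz.
B–C: Beat frequency = 25/4 = 6.25 Hz.
C is above B, so f_C = 558.1 + 6.25 = 564.35 Hz.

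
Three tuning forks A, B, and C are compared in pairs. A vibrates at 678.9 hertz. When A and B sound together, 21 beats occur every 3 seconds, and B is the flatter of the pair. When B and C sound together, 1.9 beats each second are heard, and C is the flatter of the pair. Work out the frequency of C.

670 Hz

A–B: Beat frequency = 21/3 = 7 Hz.
B is below A, so f_B = 678.9 − 7 = 671.9 Hz.
C is below B, so f_C = 671.9 − 1.9 = 670 Hz.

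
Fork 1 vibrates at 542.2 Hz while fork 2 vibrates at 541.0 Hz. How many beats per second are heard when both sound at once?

The beat frequency equals the magnitude of the frequency difference.
|542.2 − 541.0| = 1.2 Hz.

1.2 Hz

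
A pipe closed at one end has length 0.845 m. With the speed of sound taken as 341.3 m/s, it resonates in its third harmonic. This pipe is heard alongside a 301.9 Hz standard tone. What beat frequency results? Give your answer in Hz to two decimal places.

1.03 Hz

Closed pipe (odd harmonics): f_n = n·v/(4L) = 3·341.3/(4·0.845) = 302.9290 Hz.
f_beat = |302.9290 − 301.9| = 1.03 Hz.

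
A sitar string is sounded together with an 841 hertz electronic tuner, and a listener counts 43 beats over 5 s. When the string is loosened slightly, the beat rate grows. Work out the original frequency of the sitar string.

Beat frequency = 43/5 = 8.6 Hz.
|f − 841| = 8.6, so the sitar string was at either 832.4 Hz or 849.6 Hz.
Reducing tension lowers a string's frequency; the adjustment lowers the sitar string's frequency.
The beat rate rose, so the adjustment moved the sitar string further from 841 Hz — it was already below the reference.

832.4 Hz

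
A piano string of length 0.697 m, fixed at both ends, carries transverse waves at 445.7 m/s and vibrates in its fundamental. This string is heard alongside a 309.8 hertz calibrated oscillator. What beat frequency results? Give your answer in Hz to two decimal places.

For a string fixed at both ends, f_n = n·v/(2L) = 1·445.7/(2·0.697) = 319.7274 Hz.
f_beat = |319.7274 − 309.8| = 9.93 Hz.

9.93 Hz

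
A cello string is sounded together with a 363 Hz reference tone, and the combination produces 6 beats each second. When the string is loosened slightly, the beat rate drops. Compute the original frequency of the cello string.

|f − 363| = 6, so the cello string was at either 357 Hz or 369 Hz.
Reducing tension lowers a string's frequency; the adjustment lowers the cello string's frequency.
The beat rate fell, so the adjustment moved the cello string toward 363 Hz — it must have started above the reference.

369 Hz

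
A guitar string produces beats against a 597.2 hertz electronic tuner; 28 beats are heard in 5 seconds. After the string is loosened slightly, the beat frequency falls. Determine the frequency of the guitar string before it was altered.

602.8 Hz

Beat frequency = 28/5 = 5.6 Hz.
|f − 597.2| = 5.6, so the guitar string was at either 591.6 Hz or 602.8 Hz.
Reducing tension lowers a string's frequency; the adjustment lowers the guitar string's frequency.
The beat rate fell, so the adjustment moved the guitar string toward 597.2 Hz — it must have started above the reference.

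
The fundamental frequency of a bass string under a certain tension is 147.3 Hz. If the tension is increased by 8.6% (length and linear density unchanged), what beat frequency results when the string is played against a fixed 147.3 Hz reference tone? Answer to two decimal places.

For a string, f ∝ √T, so the new frequency is 147.3·√1.086 = 153.5033 Hz.
f_beat = |153.5033 − 147.3| = 6.20 Hz.

6.20 Hz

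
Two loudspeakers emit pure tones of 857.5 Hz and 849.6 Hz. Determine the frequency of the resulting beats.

7.9 Hz

Beats arise from superposition of two nearby frequencies; the beat rate is |f₁ − f₂|.
|857.5 − 849.6| = 7.9 Hz.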